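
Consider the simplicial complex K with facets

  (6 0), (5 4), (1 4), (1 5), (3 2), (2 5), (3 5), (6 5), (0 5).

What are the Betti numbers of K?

b_0 = 1, b_1 = 3.

We work with the vertex ordering 0 < 1 < 2 < 3 < 4 < 5 < 6. The simplices of K, each written with vertices in increasing order, are:

  0-simplices (7): [0], [1], [2], [3], [4], [5], [6]
  1-simplices (9): [0,5], [0,6], [1,4], [1,5], [2,3], [2,5], [3,5], [4,5], [5,6]

so the chain groups are C_0 ≅ Z^7, C_1 ≅ Z^9.

The boundary map ∂_1: C_1 → C_0 is given by ∂[p,q] = [q] − [p]. For instance
  ∂[2,5] = [5] − [2].
This gives a 7×9 integer matrix of rank 6; reducing to Smith normal form yields diagonal entries (1,1,1,1,1,1).

Now H_k = ker ∂_k / im ∂_{k+1}, so:

  H_0: rank C_0 − rank ∂_1 = 7 − 6 = 1, and the invariant factors of ∂_1 are all 1, so H_0 = Z.
  H_1: rank ker ∂_1 − rank ∂_2 = (9 − 6) − 0 = 3, and there is no ∂_2, so H_1 = Z^3.

Hence the Betti numbers are b_0 = 1, b_1 = 3.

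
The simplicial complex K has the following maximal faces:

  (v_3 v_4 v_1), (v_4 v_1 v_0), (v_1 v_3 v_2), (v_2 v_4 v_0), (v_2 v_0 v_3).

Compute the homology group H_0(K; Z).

Take the total order v_0 < v_1 < v_2 < v_3 < v_4 on the vertex set. Then K (dimension 2) consists of the simplices:

  0-simplices (5): [v_0], [v_1], [v_2], [v_3], [v_4]
  1-simplices (10): [v_0,v_1], [v_0,v_2], [v_0,v_3], [v_0,v_4], [v_1,v_2], [v_1,v_3], [v_1,v_4], [v_2,v_3], [v_2,v_4], [v_3,v_4]
  2-simplices (5): [v_0,v_1,v_4], [v_0,v_2,v_3], [v_0,v_2,v_4], [v_1,v_2,v_3], [v_1,v_3,v_4]

so the chain groups are C_0 ≅ Z^5, C_1 ≅ Z^10, C_2 ≅ Z^5.

The boundary map ∂_1: C_1 → C_0 is given by ∂[p,q] = [q] − [p].
As a 5×10 matrix over Z this has rank 4, with invariant factors (1,1,1,1).

The boundary map ∂_2: C_2 → C_1 sends each 2-simplex [p,q,r] to [q,r] − [p,r] + [p,q]. For instance
  ∂[v_0,v_2,v_3] = [v_2,v_3] − [v_0,v_3] + [v_0,v_2],
  ∂[v_0,v_2,v_4] = [v_2,v_4] − [v_0,v_4] + [v_0,v_2].
As a 10×5 matrix over Z this has rank 5, with invariant factors (1,1,1,1,1).

Reading off H_k = ker ∂_k / im ∂_{k+1}:

  H_0: rank C_0 − rank ∂_1 = 5 − 4 = 1, and the invariant factors of ∂_1 are all 1, so H_0 ≅ Z.

H_0 ≅ Z.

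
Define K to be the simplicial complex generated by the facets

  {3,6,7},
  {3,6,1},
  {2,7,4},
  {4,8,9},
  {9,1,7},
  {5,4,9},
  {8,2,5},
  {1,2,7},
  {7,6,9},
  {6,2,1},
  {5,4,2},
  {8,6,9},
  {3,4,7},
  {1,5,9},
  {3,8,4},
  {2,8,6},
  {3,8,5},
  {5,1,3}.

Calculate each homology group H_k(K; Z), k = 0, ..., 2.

H_0 = Z,  H_1 = Z ⊕ Z/2Z,  H_2 = 0.

Fix the vertex order 1 < 2 < 3 < 4 < 5 < 6 < 7 < 8 < 9 and write every simplex with vertices in increasing order. Then dim K = 2 and the simplices of K are:

  0-simplices (9): [1], [2], [3], [4], [5], [6], [7], [8], [9]
  1-simplices (27): (27 of them)
  2-simplices (18): [1,2,6], [1,2,7], [1,3,5], [1,3,6], [1,5,9], [1,7,9], [2,4,5], [2,4,7], [2,5,8], [2,6,8], [3,4,7], [3,4,8], [3,5,8], [3,6,7], [4,5,9], [4,8,9], [6,7,9], [6,8,9]

giving chain groups C_0 ≅ Z^9, C_1 ≅ Z^27, C_2 ≅ Z^18.

Boundary ∂_1: C_1 → C_0 sends each edge [p,q] (with p < q) to q − p.
This gives a 9×27 integer matrix of rank 8; reducing to Smith normal form yields diagonal entries (1,1,1,1,1,1,1,1).

∂_2: C_2 → C_1 sends each 2-simplex [p,q,r] to [q,r] − [p,r] + [p,q]. For instance
  ∂[1,2,7] = [2,7] − [1,7] + [1,2],
  ∂[6,8,9] = [8,9] − [6,9] + [6,8].
As a 27×18 matrix over Z this has rank 18, with invariant factors (1,1,1,1,1,1,1,1,1,1,1,1,1,1,1,1,1,2).

Computing H_k = (kernel of ∂_k) / (image of ∂_{k+1}):

  H_0: rank C_0 − rank ∂_1 = 9 − 8 = 1, and the invariant factors of ∂_1 are all 1, so H_0 ≅ Z.
  H_1: rank ker ∂_1 − rank ∂_2 = (27 − 8) − 18 = 1, and ∂_2 has invariant factor 2 > 1, so H_1 ≅ Z ⊕ Z/2Z.
  H_2: rank ker ∂_2 − rank ∂_3 = (18 − 18) − 0 = 0, and there is no ∂_3, so H_2 ≅ 0.

(K is a triangulation of the Klein bottle.)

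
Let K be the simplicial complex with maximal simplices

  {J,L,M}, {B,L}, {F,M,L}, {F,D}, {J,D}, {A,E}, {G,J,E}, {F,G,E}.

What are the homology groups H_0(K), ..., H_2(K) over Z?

H_0 ≅ Z,  H_1 ≅ Z^2,  H_2 = 0.

Fix the vertex order A < B < D < E < F < G < J < L < M and write every simplex with vertices in increasing order. Then dim K = 2 and the simplices of K are:

  0-simplices (9): A, B, D, E, F, G, J, L, M
  1-simplices (14): AE, BL, DF, DJ, EF, EG, EJ, FG, FL, FM, GJ, JL, JM, LM
  2-simplices (4): EFG, EGJ, FLM, JLM

giving chain groups C_0 ≅ Z^9, C_1 ≅ Z^14, C_2 ≅ Z^4.

Boundary ∂_1: C_1 → C_0 sends each edge [p,q] (with p < q) to q − p. For instance
  ∂JL = L − J.
As a 9×14 matrix over Z this has rank 8, with invariant factors (1,1,1,1,1,1,1,1).

Boundary ∂_2: C_2 → C_1 maps a triangle to the signed sum of its edges. For instance
  ∂EFG = FG − EG + EF,
  ∂FLM = LM − FM + FL.
This gives a 14×4 integer matrix of rank 4; reducing to Smith normal form yields diagonal entries (1,1,1,1).

Reading off H_k = ker ∂_k / im ∂_{k+1}:

  H_0: rank C_0 − rank ∂_1 = 9 − 8 = 1, and the invariant factors of ∂_1 are all 1, so H_0 ≅ Z.
  H_1: rank ker ∂_1 − rank ∂_2 = (14 − 8) − 4 = 2, and the invariant factors of ∂_2 are all 1, so H_1 ≅ Z^2.
  H_2: rank ker ∂_2 − rank ∂_3 = (4 − 4) − 0 = 0, and there is no ∂_3, so H_2 ≅ 0.

As a check, the Euler characteristic is 9 − 14 + 4 = -1, which agrees with 1 − 2 + 0 = -1.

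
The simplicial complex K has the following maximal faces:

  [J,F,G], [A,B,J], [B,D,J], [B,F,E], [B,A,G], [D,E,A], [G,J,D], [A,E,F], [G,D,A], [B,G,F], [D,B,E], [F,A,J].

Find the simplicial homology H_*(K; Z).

H_0 = Z,  H_1 = Z/2,  H_2 = 0.

Order the vertices as A < B < D < E < F < G < J. Listing each simplex with vertices in this order, K has dimension 2 with simplices:

  0-simplices (7): A, B, D, E, F, G, J
  1-simplices (18): AB, AD, AE, AF, AG, AJ, BD, BE, BF, BG, BJ, DE, DG, DJ, EF, FG, FJ, GJ
  2-simplices (12): ABG, ABJ, ADE, ADG, AEF, AFJ, BDE, BDJ, BEF, BFG, DGJ, FGJ

Hence C_0 ≅ Z^7, C_1 ≅ Z^18, C_2 ≅ Z^12.

The boundary map ∂_1: C_1 → C_0 maps an edge to its endpoints' difference, ∂[p,q] = q − p. For instance
  ∂GJ = J − G.
The 7×18 boundary matrix has rank 6 and Smith normal form diag(1,1,1,1,1,1).

Boundary ∂_2: C_2 → C_1 maps a triangle to the signed sum of its edges. For instance
  ∂AFJ = FJ − AJ + AF,
  ∂ABJ = BJ − AJ + AB.
The resulting 18×12 matrix has rank 12, and its Smith normal form has invariant factors (1,1,1,1,1,1,1,1,1,1,1,2).

Reading off H_k = ker ∂_k / im ∂_{k+1}:

  H_0: rank C_0 − rank ∂_1 = 7 − 6 = 1, and the invariant factors of ∂_1 are all 1, so H_0 ≅ Z.
  H_1: rank ker ∂_1 − rank ∂_2 = (18 − 6) − 12 = 0, and ∂_2 has invariant factor 2 > 1, so H_1 ≅ Z/2.
  H_2: rank ker ∂_2 − rank ∂_3 = (12 − 12) − 0 = 0, and there is no ∂_3, so H_2 ≅ 0.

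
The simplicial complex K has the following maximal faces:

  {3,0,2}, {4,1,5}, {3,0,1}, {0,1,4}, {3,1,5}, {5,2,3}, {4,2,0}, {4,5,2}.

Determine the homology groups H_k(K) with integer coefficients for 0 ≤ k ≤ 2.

We work with the vertex ordering 0 < 1 < 2 < 3 < 4 < 5. The simplices of K, each written with vertices in increasing order, are:

  0-simplices (6): [0], [1], [2], [3], [4], [5]
  1-simplices (12): [0,1], [0,2], [0,3], [0,4], [1,3], [1,4], [1,5], [2,3], [2,4], [2,5], [3,5], [4,5]
  2-simplices (8): [0,1,3], [0,1,4], [0,2,3], [0,2,4], [1,3,5], [1,4,5], [2,3,5], [2,4,5]

giving chain groups C_0 ≅ Z^6, C_1 ≅ Z^12, C_2 ≅ Z^8.

∂_1: C_1 → C_0 maps an edge to its endpoints' difference, ∂[p,q] = q − p. For instance
  ∂[3,5] = [5] − [3].
The resulting 6×12 matrix has rank 5, and its Smith normal form has invariant factors (1,1,1,1,1).

∂_2: C_2 → C_1 maps a triangle to the signed sum of its edges. For instance
  ∂[0,1,4] = [1,4] − [0,4] + [0,1],
  ∂[2,4,5] = [4,5] − [2,5] + [2,4].
The resulting 12×8 matrix has rank 7, and its Smith normal form has invariant factors (1,1,1,1,1,1,1).

Reading off H_k = ker ∂_k / im ∂_{k+1}:

  H_0: rank C_0 − rank ∂_1 = 6 − 5 = 1, and the invariant factors of ∂_1 are all 1, so H_0 ≅ Z.
  H_1: rank ker ∂_1 − rank ∂_2 = (12 − 5) − 7 = 0, and the invariant factors of ∂_2 are all 1, so H_1 ≅ 0.
  H_2: rank ker ∂_2 − rank ∂_3 = (8 − 7) − 0 = 1, and there is no ∂_3, so H_2 ≅ Z.

H_0 = Z,  H_1 = 0,  H_2 = Z.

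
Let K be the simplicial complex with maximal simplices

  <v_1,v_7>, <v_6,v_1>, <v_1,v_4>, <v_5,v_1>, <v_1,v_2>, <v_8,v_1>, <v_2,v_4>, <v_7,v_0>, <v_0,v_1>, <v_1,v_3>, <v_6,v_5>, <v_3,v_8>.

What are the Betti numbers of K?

K has 9 vertices, 12 edges.
rank ∂_0 = 0, rank ∂_1 = 8 ⇒ b_0 = 9 − 0 − 8 = 1; all invariant factors of ∂_1 are 1 so no torsion. So H_0 = Z.
rank ∂_1 = 8, rank ∂_2 = 0 ⇒ b_1 = 12 − 8 − 0 = 4. So H_1 = Z^4.

b_0 = 1, b_1 = 4.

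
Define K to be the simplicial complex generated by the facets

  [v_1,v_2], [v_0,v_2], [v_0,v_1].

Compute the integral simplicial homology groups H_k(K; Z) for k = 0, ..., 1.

We work with the vertex ordering v_0 < v_1 < v_2. The simplices of K, each written with vertices in increasing order, are:

  0-simplices (3): [v_0], [v_1], [v_2]
  1-simplices (3): [v_0,v_1], [v_0,v_2], [v_1,v_2]

so the chain groups are C_0 ≅ Z^3, C_1 ≅ Z^3.

Boundary ∂_1: C_1 → C_0 is given by ∂[p,q] = [q] − [p].
As a 3×3 matrix over Z this has rank 2, with invariant factors (1,1).

From H_k ≅ ker(∂_k) / im(∂_{k+1}) we obtain:

  H_0: rank C_0 − rank ∂_1 = 3 − 2 = 1, and the invariant factors of ∂_1 are all 1, so H_0 = Z.
  H_1: rank ker ∂_1 − rank ∂_2 = (3 − 2) − 0 = 1, and there is no ∂_2, so H_1 = Z.

As a check, the Euler characteristic is 3 − 3 = 0, which agrees with 1 − 1 = 0.

H_0 ≅ Z,  H_1 ≅ Z.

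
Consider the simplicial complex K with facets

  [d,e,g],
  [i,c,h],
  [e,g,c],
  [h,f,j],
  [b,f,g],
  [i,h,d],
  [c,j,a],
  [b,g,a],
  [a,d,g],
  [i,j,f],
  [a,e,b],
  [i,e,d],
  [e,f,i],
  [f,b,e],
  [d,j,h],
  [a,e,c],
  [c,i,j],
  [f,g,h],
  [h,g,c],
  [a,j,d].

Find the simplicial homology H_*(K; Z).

H_0 ≅ Z,  H_1 ≅ Z × Z/2,  H_2 = 0.

K has 10 vertices, 30 edges, 20 triangles.
rank ∂_0 = 0, rank ∂_1 = 9 ⇒ b_0 = 10 − 0 − 9 = 1; all invariant factors of ∂_1 are 1 so no torsion. So H_0 ≅ Z.
rank ∂_1 = 9, rank ∂_2 = 20 ⇒ b_1 = 30 − 9 − 20 = 1; ∂_2 has invariant factor(s) [2] giving torsion. So H_1 ≅ Z × Z/2.
rank ∂_2 = 20, rank ∂_3 = 0 ⇒ b_2 = 20 − 20 − 0 = 0. So H_2 ≅ 0.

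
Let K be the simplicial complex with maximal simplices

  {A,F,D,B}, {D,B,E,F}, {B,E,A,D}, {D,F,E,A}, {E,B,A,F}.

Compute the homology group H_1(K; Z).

H_1 = 0.

Take the total order A < B < D < E < F on the vertex set. Then K (dimension 3) consists of the simplices:

  0-simplices (5): A, B, D, E, F
  1-simplices (10): AB, AD, AE, AF, BD, BE, BF, DE, DF, EF
  2-simplices (10): ABD, ABE, ABF, ADE, ADF, AEF, BDE, BDF, BEF, DEF
  3-simplices (5): ABDE, ABDF, ABEF, ADEF, BDEF

so the chain groups are C_0 ≅ Z^5, C_1 ≅ Z^10, C_2 ≅ Z^10, C_3 ≅ Z^5.

∂_1: C_1 → C_0 is given by ∂[p,q] = [q] − [p].
This gives a 5×10 integer matrix of rank 4; reducing to Smith normal form yields diagonal entries (1,1,1,1).

∂_2: C_2 → C_1 maps a triangle to the signed sum of its edges. For instance
  ∂ADE = DE − AE + AD,
  ∂ABD = BD − AD + AB.
As a 10×10 matrix over Z this has rank 6, with invariant factors (1,1,1,1,1,1).

Boundary ∂_3: C_3 → C_2 sends each 3-simplex σ to the alternating sum Σ_i (−1)^i (σ with its i-th vertex removed). For instance
  ∂ABDF = BDF − ADF + ABF − ABD,
  ∂ABDE = BDE − ADE + ABE − ABD.
The resulting 10×5 matrix has rank 4, and its Smith normal form has invariant factors (1,1,1,1).

From H_k ≅ ker(∂_k) / im(∂_{k+1}) we obtain:

  H_1: rank ker ∂_1 − rank ∂_2 = (10 − 4) − 6 = 0, and the invariant factors of ∂_2 are all 1, so H_1 ≅ 0.

(K is a triangulation of the 3-sphere S^3.)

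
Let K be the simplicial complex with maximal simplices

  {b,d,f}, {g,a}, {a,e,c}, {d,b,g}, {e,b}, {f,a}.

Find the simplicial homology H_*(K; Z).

H_0 ≅ Z,  H_1 ≅ Z^2,  H_2 = 0.

Take the total order a < b < c < d < e < f < g on the vertex set. Then K (dimension 2) consists of the simplices:

  0-simplices (7): a, b, c, d, e, f, g
  1-simplices (11): ac, ae, af, ag, bd, be, bf, bg, ce, df, dg
  2-simplices (3): ace, bdf, bdg

Hence C_0 ≅ Z^7, C_1 ≅ Z^11, C_2 ≅ Z^3.

∂_1: C_1 → C_0 sends each edge [p,q] (with p < q) to q − p.
The 7×11 boundary matrix has rank 6 and Smith normal form diag(1,1,1,1,1,1).

Boundary ∂_2: C_2 → C_1 sends each 2-simplex [p,q,r] to [q,r] − [p,r] + [p,q]. For instance
  ∂bdg = dg − bg + bd,
  ∂bdf = df − bf + bd.
The resulting 11×3 matrix has rank 3, and its Smith normal form has invariant factors (1,1,1).

Computing H_k = (kernel of ∂_k) / (image of ∂_{k+1}):

  H_0: rank C_0 − rank ∂_1 = 7 − 6 = 1, and the invariant factors of ∂_1 are all 1, so H_0 = Z.
  H_1: rank ker ∂_1 − rank ∂_2 = (11 − 6) − 3 = 2, and the invariant factors of ∂_2 are all 1, so H_1 = Z^2.
  H_2: rank ker ∂_2 − rank ∂_3 = (3 − 3) − 0 = 0, and there is no ∂_3, so H_2 = 0.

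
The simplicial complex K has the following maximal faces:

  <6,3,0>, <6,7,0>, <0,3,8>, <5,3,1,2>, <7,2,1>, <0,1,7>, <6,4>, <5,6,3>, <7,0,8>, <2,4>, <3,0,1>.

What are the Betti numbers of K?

b_0 = 1, b_1 = 1, b_2 = 0, b_3 = 0.

Take the total order 0 < 1 < 2 < 3 < 4 < 5 < 6 < 7 < 8 on the vertex set. Then K (dimension 3) consists of the simplices:

  0-simplices (9): [0], [1], [2], [3], [4], [5], [6], [7], [8]
  1-simplices (20): [0,1], [0,3], [0,6], [0,7], [0,8], [1,2], [1,3], [1,5], [1,7], [2,3], [2,4], [2,5], [2,7], [3,5], [3,6], [3,8], [4,6], [5,6], [6,7], [7,8]
  2-simplices (12): [0,1,3], [0,1,7], [0,3,6], [0,3,8], [0,6,7], [0,7,8], [1,2,3], [1,2,5], [1,2,7], [1,3,5], [2,3,5], [3,5,6]
  3-simplices (1): [1,2,3,5]

Hence C_0 ≅ Z^9, C_1 ≅ Z^20, C_2 ≅ Z^12, C_3 ≅ Z^1.

The boundary map ∂_1: C_1 → C_0 maps an edge to its endpoints' difference, ∂[p,q] = q − p. For instance
  ∂[0,8] = [8] − [0].
The resulting 9×20 matrix has rank 8, and its Smith normal form has invariant factors (1,1,1,1,1,1,1,1).

Boundary ∂_2: C_2 → C_1 acts by ∂[p,q,r] = [q,r] − [p,r] + [p,q]. For instance
  ∂[0,1,7] = [1,7] − [0,7] + [0,1],
  ∂[1,2,7] = [2,7] − [1,7] + [1,2].
This gives a 20×12 integer matrix of rank 11; reducing to Smith normal form yields diagonal entries (1,1,1,1,1,1,1,1,1,1,1).

Boundary ∂_3: C_3 → C_2 sends each 3-simplex σ to the alternating sum Σ_i (−1)^i (σ with its i-th vertex removed). For instance
  ∂[1,2,3,5] = [2,3,5] − [1,3,5] + [1,2,5] − [1,2,3].
The 12×1 boundary matrix has rank 1 and Smith normal form diag(1).

Computing H_k = (kernel of ∂_k) / (image of ∂_{k+1}):

  H_0: rank C_0 − rank ∂_1 = 9 − 8 = 1, and the invariant factors of ∂_1 are all 1, so H_0 ≅ Z.
  H_1: rank ker ∂_1 − rank ∂_2 = (20 − 8) − 11 = 1, and the invariant factors of ∂_2 are all 1, so H_1 ≅ Z.
  H_2: rank ker ∂_2 − rank ∂_3 = (12 − 11) − 1 = 0, and the invariant factors of ∂_3 are all 1, so H_2 ≅ 0.
  H_3: rank ker ∂_3 − rank ∂_4 = (1 − 1) − 0 = 0, and there is no ∂_4, so H_3 ≅ 0.

As a check, the Euler characteristic is 9 − 20 + 12 − 1 = 0, which agrees with 1 − 1 + 0 − 0 = 0.

Hence the Betti numbers are b_0 = 1, b_1 = 1, b_2 = 0, b_3 = 0.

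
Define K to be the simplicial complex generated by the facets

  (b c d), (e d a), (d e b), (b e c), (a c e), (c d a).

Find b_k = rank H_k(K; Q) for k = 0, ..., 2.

b_0 = 1, b_1 = 0, b_2 = 1.

Take the total order a < b < c < d < e on the vertex set. Then K (dimension 2) consists of the simplices:

  0-simplices (5): a, b, c, d, e
  1-simplices (9): ac, ad, ae, bc, bd, be, cd, ce, de
  2-simplices (6): acd, ace, ade, bcd, bce, bde

so the chain groups are C_0 ≅ Z^5, C_1 ≅ Z^9, C_2 ≅ Z^6.

∂_1: C_1 → C_0 sends each edge [p,q] (with p < q) to q − p. For instance
  ∂ad = d − a.
As a 5×9 matrix over Z this has rank 4, with invariant factors (1,1,1,1).

∂_2: C_2 → C_1 acts by ∂[p,q,r] = [q,r] − [p,r] + [p,q]. For instance
  ∂ace = ce − ae + ac,
  ∂ade = de − ae + ad.
The resulting 9×6 matrix has rank 5, and its Smith normal form has invariant factors (1,1,1,1,1).

Now H_k = ker ∂_k / im ∂_{k+1}, so:

  H_0: rank C_0 − rank ∂_1 = 5 − 4 = 1, and the invariant factors of ∂_1 are all 1, so H_0 = Z.
  H_1: rank ker ∂_1 − rank ∂_2 = (9 − 4) − 5 = 0, and the invariant factors of ∂_2 are all 1, so H_1 = 0.
  H_2: rank ker ∂_2 − rank ∂_3 = (6 − 5) − 0 = 1, and there is no ∂_3, so H_2 = Z.

Hence the Betti numbers are b_0 = 1, b_1 = 0, b_2 = 1.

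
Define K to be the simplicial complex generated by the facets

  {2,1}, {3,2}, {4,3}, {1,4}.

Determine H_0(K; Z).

Take the total order 1 < 2 < 3 < 4 on the vertex set. Then K (dimension 1) consists of the simplices:

  0-simplices (4): [1], [2], [3], [4]
  1-simplices (4): [1,2], [1,4], [2,3], [3,4]

giving chain groups C_0 ≅ Z^4, C_1 ≅ Z^4.

∂_1: C_1 → C_0 sends each edge [p,q] (with p < q) to q − p.
The resulting 4×4 matrix has rank 3, and its Smith normal form has invariant factors (1,1,1).

Reading off H_k = ker ∂_k / im ∂_{k+1}:

  H_0: rank C_0 − rank ∂_1 = 4 − 3 = 1, and the invariant factors of ∂_1 are all 1, so H_0 = Z.

H_0 = Z.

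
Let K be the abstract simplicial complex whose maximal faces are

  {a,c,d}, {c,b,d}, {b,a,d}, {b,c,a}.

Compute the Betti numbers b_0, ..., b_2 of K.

Take the total order a < b < c < d on the vertex set. Then K (dimension 2) consists of the simplices:

  0-simplices (4): a, b, c, d
  1-simplices (6): ab, ac, ad, bc, bd, cd
  2-simplices (4): abc, abd, acd, bcd

so the chain groups are C_0 ≅ Z^4, C_1 ≅ Z^6, C_2 ≅ Z^4.

Boundary ∂_1: C_1 → C_0 maps an edge to its endpoints' difference, ∂[p,q] = q − p.
The 4×6 boundary matrix has rank 3 and Smith normal form diag(1,1,1).

∂_2: C_2 → C_1 acts by ∂[p,q,r] = [q,r] − [p,r] + [p,q]. For instance
  ∂acd = cd − ad + ac,
  ∂abc = bc − ac + ab.
This gives a 6×4 integer matrix of rank 3; reducing to Smith normal form yields diagonal entries (1,1,1).

Reading off H_k = ker ∂_k / im ∂_{k+1}:

  H_0: rank C_0 − rank ∂_1 = 4 − 3 = 1, and the invariant factors of ∂_1 are all 1, so H_0 ≅ Z.
  H_1: rank ker ∂_1 − rank ∂_2 = (6 − 3) − 3 = 0, and the invariant factors of ∂_2 are all 1, so H_1 ≅ 0.
  H_2: rank ker ∂_2 − rank ∂_3 = (4 − 3) − 0 = 1, and there is no ∂_3, so H_2 ≅ Z.

Hence the Betti numbers are b_0 = 1, b_1 = 0, b_2 = 1.

b_0 = 1, b_1 = 0, b_2 = 1.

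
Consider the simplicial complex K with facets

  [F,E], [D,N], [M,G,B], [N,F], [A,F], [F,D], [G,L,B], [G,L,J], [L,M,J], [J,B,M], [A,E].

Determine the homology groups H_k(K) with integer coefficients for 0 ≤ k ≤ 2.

H_0 = Z^2,  H_1 = Z^3,  H_2 = 0.

Take the total order A < B < D < E < F < G < J < L < M < N on the vertex set. Then K (dimension 2) consists of the simplices:

  0-simplices (10): A, B, D, E, F, G, J, L, M, N
  1-simplices (16): AE, AF, BG, BJ, BL, BM, DF, DN, EF, FN, GJ, GL, GM, JL, JM, LM
  2-simplices (5): BGL, BGM, BJM, GJL, JLM

giving chain groups C_0 ≅ Z^10, C_1 ≅ Z^16, C_2 ≅ Z^5.

∂_1: C_1 → C_0 sends each edge [p,q] (with p < q) to q − p.
As a 10×16 matrix over Z this has rank 8, with invariant factors (1,1,1,1,1,1,1,1).

The boundary map ∂_2: C_2 → C_1 maps a triangle to the signed sum of its edges. For instance
  ∂GJL = JL − GL + GJ,
  ∂JLM = LM − JM + JL.
As a 16×5 matrix over Z this has rank 5, with invariant factors (1,1,1,1,1).

Computing H_k = (kernel of ∂_k) / (image of ∂_{k+1}):

  H_0: rank C_0 − rank ∂_1 = 10 − 8 = 2, and the invariant factors of ∂_1 are all 1, so H_0 ≅ Z^2.
  H_1: rank ker ∂_1 − rank ∂_2 = (16 − 8) − 5 = 3, and the invariant factors of ∂_2 are all 1, so H_1 ≅ Z^3.
  H_2: rank ker ∂_2 − rank ∂_3 = (5 − 5) − 0 = 0, and there is no ∂_3, so H_2 ≅ 0.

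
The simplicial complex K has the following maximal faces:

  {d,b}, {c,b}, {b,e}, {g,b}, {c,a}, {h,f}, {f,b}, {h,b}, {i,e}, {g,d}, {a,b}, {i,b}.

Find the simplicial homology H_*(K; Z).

H_0 = Z,  H_1 = Z^4.

We work with the vertex ordering a < b < c < d < e < f < g < h < i. The simplices of K, each written with vertices in increasing order, are:

  0-simplices (9): a, b, c, d, e, f, g, h, i
  1-simplices (12): ab, ac, bc, bd, be, bf, bg, bh, bi, dg, ei, fh

giving chain groups C_0 ≅ Z^9, C_1 ≅ Z^12.

Boundary ∂_1: C_1 → C_0 sends each edge [p,q] (with p < q) to q − p. For instance
  ∂bi = i − b.
The resulting 9×12 matrix has rank 8, and its Smith normal form has invariant factors (1,1,1,1,1,1,1,1).

Now H_k = ker ∂_k / im ∂_{k+1}, so:

  H_0: rank C_0 − rank ∂_1 = 9 − 8 = 1, and the invariant factors of ∂_1 are all 1, so H_0 ≅ Z.
  H_1: rank ker ∂_1 − rank ∂_2 = (12 − 8) − 0 = 4, and there is no ∂_2, so H_1 ≅ Z^4.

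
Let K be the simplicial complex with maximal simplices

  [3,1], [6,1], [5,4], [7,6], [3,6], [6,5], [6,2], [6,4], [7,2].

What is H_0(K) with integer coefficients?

Fix the vertex order 1 < 2 < 3 < 4 < 5 < 6 < 7 and write every simplex with vertices in increasing order. Then dim K = 1 and the simplices of K are:

  0-simplices (7): [1], [2], [3], [4], [5], [6], [7]
  1-simplices (9): [1,3], [1,6], [2,6], [2,7], [3,6], [4,5], [4,6], [5,6], [6,7]

so the chain groups are C_0 ≅ Z^7, C_1 ≅ Z^9.

Boundary ∂_1: C_1 → C_0 maps an edge to its endpoints' difference, ∂[p,q] = q − p. For instance
  ∂[4,5] = [5] − [4].
The resulting 7×9 matrix has rank 6, and its Smith normal form has invariant factors (1,1,1,1,1,1).

Reading off H_k = ker ∂_k / im ∂_{k+1}:

  H_0: rank C_0 − rank ∂_1 = 7 − 6 = 1, and the invariant factors of ∂_1 are all 1, so H_0 ≅ Z.

H_0 ≅ Z.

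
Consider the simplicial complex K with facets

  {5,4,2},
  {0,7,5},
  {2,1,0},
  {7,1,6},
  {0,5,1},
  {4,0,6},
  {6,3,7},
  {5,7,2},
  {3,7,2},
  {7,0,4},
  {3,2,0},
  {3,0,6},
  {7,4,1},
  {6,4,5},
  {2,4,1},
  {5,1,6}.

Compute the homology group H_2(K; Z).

Fix the vertex order 0 < 1 < 2 < 3 < 4 < 5 < 6 < 7 and write every simplex with vertices in increasing order. Then dim K = 2 and the simplices of K are:

  0-simplices (8): [0], [1], [2], [3], [4], [5], [6], [7]
  1-simplices (24): (24 of them)
  2-simplices (16): [0,1,2], [0,1,5], [0,2,3], [0,3,6], [0,4,6], [0,4,7], [0,5,7], [1,2,4], [1,4,7], [1,5,6], [1,6,7], [2,3,7], [2,4,5], [2,5,7], [3,6,7], [4,5,6]

so the chain groups are C_0 ≅ Z^8, C_1 ≅ Z^24, C_2 ≅ Z^16.

The boundary map ∂_1: C_1 → C_0 sends each edge [p,q] (with p < q) to q − p. For instance
  ∂[1,6] = [6] − [1].
This gives a 8×24 integer matrix of rank 7; reducing to Smith normal form yields diagonal entries (1,1,1,1,1,1,1).

Boundary ∂_2: C_2 → C_1 acts by ∂[p,q,r] = [q,r] − [p,r] + [p,q]. For instance
  ∂[0,4,7] = [4,7] − [0,7] + [0,4],
  ∂[2,3,7] = [3,7] − [2,7] + [2,3].
The 24×16 boundary matrix has rank 15 and Smith normal form diag(1,1,1,1,1,1,1,1,1,1,1,1,1,1,1).

From H_k ≅ ker(∂_k) / im(∂_{k+1}) we obtain:

  H_2: rank ker ∂_2 − rank ∂_3 = (16 − 15) − 0 = 1, and there is no ∂_3, so H_2 = Z.

H_2 ≅ Z.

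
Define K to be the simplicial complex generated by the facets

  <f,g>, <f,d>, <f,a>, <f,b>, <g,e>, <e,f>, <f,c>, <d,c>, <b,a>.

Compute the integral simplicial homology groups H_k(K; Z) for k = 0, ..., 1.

H_0 ≅ Z,  H_1 ≅ Z^3.

Order the vertices as a < b < c < d < e < f < g. Listing each simplex with vertices in this order, K has dimension 1 with simplices:

  0-simplices (7): a, b, c, d, e, f, g
  1-simplices (9): ab, af, bf, cd, cf, df, ef, eg, fg

Hence C_0 ≅ Z^7, C_1 ≅ Z^9.

The boundary map ∂_1: C_1 → C_0 maps an edge to its endpoints' difference, ∂[p,q] = q − p. For instance
  ∂cd = d − c.
As a 7×9 matrix over Z this has rank 6, with invariant factors (1,1,1,1,1,1).

Now H_k = ker ∂_k / im ∂_{k+1}, so:

  H_0: rank C_0 − rank ∂_1 = 7 − 6 = 1, and the invariant factors of ∂_1 are all 1, so H_0 = Z.
  H_1: rank ker ∂_1 − rank ∂_2 = (9 − 6) − 0 = 3, and there is no ∂_2, so H_1 = Z^3.

(K is a triangulation of a wedge of 3 circles.)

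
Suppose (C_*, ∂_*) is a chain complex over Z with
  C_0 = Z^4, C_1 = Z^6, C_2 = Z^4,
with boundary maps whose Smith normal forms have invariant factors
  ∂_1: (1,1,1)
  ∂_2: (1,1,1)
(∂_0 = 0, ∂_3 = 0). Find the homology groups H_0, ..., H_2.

H_0 ≅ Z,  H_1 = 0,  H_2 ≅ Z.

H_0: b_0 = 4 − 0 − 3 = 1; torsion from ∂_1 factors > 1: none. So H_0 ≅ Z.
H_1: b_1 = 6 − 3 − 3 = 0; torsion from ∂_2 factors > 1: none. So H_1 ≅ 0.
H_2: b_2 = 4 − 3 − 0 = 1; torsion from ∂_3 factors > 1: none. So H_2 ≅ Z.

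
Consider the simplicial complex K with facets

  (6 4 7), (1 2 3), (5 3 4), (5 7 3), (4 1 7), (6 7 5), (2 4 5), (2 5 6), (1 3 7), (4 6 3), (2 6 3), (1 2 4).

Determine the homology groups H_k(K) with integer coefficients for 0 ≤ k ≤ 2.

Fix the vertex order 1 < 2 < 3 < 4 < 5 < 6 < 7 and write every simplex with vertices in increasing order. Then dim K = 2 and the simplices of K are:

  0-simplices (7): [1], [2], [3], [4], [5], [6], [7]
  1-simplices (18): [1,2], [1,3], [1,4], [1,7], [2,3], [2,4], [2,5], [2,6], [3,4], [3,5], [3,6], [3,7], [4,5], [4,6], [4,7], [5,6], [5,7], [6,7]
  2-simplices (12): [1,2,3], [1,2,4], [1,3,7], [1,4,7], [2,3,6], [2,4,5], [2,5,6], [3,4,5], [3,4,6], [3,5,7], [4,6,7], [5,6,7]

giving chain groups C_0 ≅ Z^7, C_1 ≅ Z^18, C_2 ≅ Z^12.

Boundary ∂_1: C_1 → C_0 maps an edge to its endpoints' difference, ∂[p,q] = q − p. For instance
  ∂[2,5] = [5] − [2].
This gives a 7×18 integer matrix of rank 6; reducing to Smith normal form yields diagonal entries (1,1,1,1,1,1).

Boundary ∂_2: C_2 → C_1 sends each 2-simplex [p,q,r] to [q,r] − [p,r] + [p,q]. For instance
  ∂[4,6,7] = [6,7] − [4,7] + [4,6],
  ∂[2,5,6] = [5,6] − [2,6] + [2,5].
The 18×12 boundary matrix has rank 12 and Smith normal form diag(1,1,1,1,1,1,1,1,1,1,1,2).

Reading off H_k = ker ∂_k / im ∂_{k+1}:

  H_0: rank C_0 − rank ∂_1 = 7 − 6 = 1, and the invariant factors of ∂_1 are all 1, so H_0 ≅ Z.
  H_1: rank ker ∂_1 − rank ∂_2 = (18 − 6) − 12 = 0, and ∂_2 has invariant factor 2 > 1, so H_1 ≅ Z/2.
  H_2: rank ker ∂_2 − rank ∂_3 = (12 − 12) − 0 = 0, and there is no ∂_3, so H_2 ≅ 0.

(K is a triangulation of the real projective plane RP^2.)

H_0 ≅ Z,  H_1 ≅ Z/2,  H_2 = 0.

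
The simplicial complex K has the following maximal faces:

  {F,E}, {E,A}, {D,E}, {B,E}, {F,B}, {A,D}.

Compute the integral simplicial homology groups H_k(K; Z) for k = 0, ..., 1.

H_0 = Z,  H_1 = Z^2.

Take the total order A < B < D < E < F on the vertex set. Then K (dimension 1) consists of the simplices:

  0-simplices (5): A, B, D, E, F
  1-simplices (6): AD, AE, BE, BF, DE, EF

so the chain groups are C_0 ≅ Z^5, C_1 ≅ Z^6.

The boundary map ∂_1: C_1 → C_0 sends each edge [p,q] (with p < q) to q − p.
This gives a 5×6 integer matrix of rank 4; reducing to Smith normal form yields diagonal entries (1,1,1,1).

From H_k ≅ ker(∂_k) / im(∂_{k+1}) we obtain:

  H_0: rank C_0 − rank ∂_1 = 5 − 4 = 1, and the invariant factors of ∂_1 are all 1, so H_0 ≅ Z.
  H_1: rank ker ∂_1 − rank ∂_2 = (6 − 4) − 0 = 2, and there is no ∂_2, so H_1 ≅ Z^2.

As a check, the Euler characteristic is 5 − 6 = -1, which agrees with 1 − 2 = -1.
(K is a triangulation of a wedge of 2 circles.)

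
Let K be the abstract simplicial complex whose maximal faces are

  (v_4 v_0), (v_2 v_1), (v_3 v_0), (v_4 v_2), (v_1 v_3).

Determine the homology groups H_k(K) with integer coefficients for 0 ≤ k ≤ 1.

Order the vertices as v_0 < v_1 < v_2 < v_3 < v_4. Listing each simplex with vertices in this order, K has dimension 1 with simplices:

  0-simplices (5): [v_0], [v_1], [v_2], [v_3], [v_4]
  1-simplices (5): [v_0,v_3], [v_0,v_4], [v_1,v_2], [v_1,v_3], [v_2,v_4]

so the chain groups are C_0 ≅ Z^5, C_1 ≅ Z^5.

The boundary map ∂_1: C_1 → C_0 sends each edge [p,q] (with p < q) to q − p.
The resulting 5×5 matrix has rank 4, and its Smith normal form has invariant factors (1,1,1,1).

Reading off H_k = ker ∂_k / im ∂_{k+1}:

  H_0: rank C_0 − rank ∂_1 = 5 − 4 = 1, and the invariant factors of ∂_1 are all 1, so H_0 = Z.
  H_1: rank ker ∂_1 − rank ∂_2 = (5 − 4) − 0 = 1, and there is no ∂_2, so H_1 = Z.

(K is a triangulation of the circle S^1.)

H_0 ≅ Z,  H_1 ≅ Z.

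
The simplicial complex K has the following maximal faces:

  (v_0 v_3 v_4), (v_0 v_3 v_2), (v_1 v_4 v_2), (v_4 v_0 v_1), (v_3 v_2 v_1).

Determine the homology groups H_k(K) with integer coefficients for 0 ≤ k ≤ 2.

Take the total order v_0 < v_1 < v_2 < v_3 < v_4 on the vertex set. Then K (dimension 2) consists of the simplices:

  0-simplices (5): [v_0], [v_1], [v_2], [v_3], [v_4]
  1-simplices (10): [v_0,v_1], [v_0,v_2], [v_0,v_3], [v_0,v_4], [v_1,v_2], [v_1,v_3], [v_1,v_4], [v_2,v_3], [v_2,v_4], [v_3,v_4]
  2-simplices (5): [v_0,v_1,v_4], [v_0,v_2,v_3], [v_0,v_3,v_4], [v_1,v_2,v_3], [v_1,v_2,v_4]

so the chain groups are C_0 ≅ Z^5, C_1 ≅ Z^10, C_2 ≅ Z^5.

∂_1: C_1 → C_0 maps an edge to its endpoints' difference, ∂[p,q] = q − p. For instance
  ∂[v_1,v_3] = [v_3] − [v_1].
The resulting 5×10 matrix has rank 4, and its Smith normal form has invariant factors (1,1,1,1).

∂_2: C_2 → C_1 maps a triangle to the signed sum of its edges. For instance
  ∂[v_1,v_2,v_4] = [v_2,v_4] − [v_1,v_4] + [v_1,v_2],
  ∂[v_0,v_3,v_4] = [v_3,v_4] − [v_0,v_4] + [v_0,v_3].
The 10×5 boundary matrix has rank 5 and Smith normal form diag(1,1,1,1,1).

Reading off H_k = ker ∂_k / im ∂_{k+1}:

  H_0: rank C_0 − rank ∂_1 = 5 − 4 = 1, and the invariant factors of ∂_1 are all 1, so H_0 = Z.
  H_1: rank ker ∂_1 − rank ∂_2 = (10 − 4) − 5 = 1, and the invariant factors of ∂_2 are all 1, so H_1 = Z.
  H_2: rank ker ∂_2 − rank ∂_3 = (5 − 5) − 0 = 0, and there is no ∂_3, so H_2 = 0.

As a check, the Euler characteristic is 5 − 10 + 5 = 0, which agrees with 1 − 1 + 0 = 0.

H_0 ≅ Z,  H_1 ≅ Z,  H_2 = 0.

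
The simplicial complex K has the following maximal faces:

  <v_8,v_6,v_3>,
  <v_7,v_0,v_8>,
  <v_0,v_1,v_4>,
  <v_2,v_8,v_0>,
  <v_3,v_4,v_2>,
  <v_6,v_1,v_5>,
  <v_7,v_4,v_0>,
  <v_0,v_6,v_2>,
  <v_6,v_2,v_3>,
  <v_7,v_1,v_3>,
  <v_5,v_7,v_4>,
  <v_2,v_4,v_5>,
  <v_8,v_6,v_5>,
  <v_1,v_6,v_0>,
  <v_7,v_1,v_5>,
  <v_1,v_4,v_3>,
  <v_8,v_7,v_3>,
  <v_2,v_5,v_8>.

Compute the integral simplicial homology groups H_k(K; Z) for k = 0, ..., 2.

Take the total order v_0 < v_1 < v_2 < v_3 < v_4 < v_5 < v_6 < v_7 < v_8 on the vertex set. Then K (dimension 2) consists of the simplices:

  0-simplices (9): [v_0], [v_1], [v_2], [v_3], [v_4], [v_5], [v_6], [v_7], [v_8]
  1-simplices (27): (27 of them)
  2-simplices (18): (18 of them)

so the chain groups are C_0 ≅ Z^9, C_1 ≅ Z^27, C_2 ≅ Z^18.

Boundary ∂_1: C_1 → C_0 sends each edge [p,q] (with p < q) to q − p. For instance
  ∂[v_7,v_8] = [v_8] − [v_7].
This gives a 9×27 integer matrix of rank 8; reducing to Smith normal form yields diagonal entries (1,1,1,1,1,1,1,1).

Boundary ∂_2: C_2 → C_1 sends each 2-simplex [p,q,r] to [q,r] − [p,r] + [p,q]. For instance
  ∂[v_1,v_3,v_7] = [v_3,v_7] − [v_1,v_7] + [v_1,v_3],
  ∂[v_1,v_5,v_6] = [v_5,v_6] − [v_1,v_6] + [v_1,v_5].
This gives a 27×18 integer matrix of rank 18; reducing to Smith normal form yields diagonal entries (1,1,1,1,1,1,1,1,1,1,1,1,1,1,1,1,1,2).

Computing H_k = (kernel of ∂_k) / (image of ∂_{k+1}):

  H_0: rank C_0 − rank ∂_1 = 9 − 8 = 1, and the invariant factors of ∂_1 are all 1, so H_0 ≅ Z.
  H_1: rank ker ∂_1 − rank ∂_2 = (27 − 8) − 18 = 1, and ∂_2 has invariant factor 2 > 1, so H_1 ≅ Z ⊕ Z/2Z.
  H_2: rank ker ∂_2 − rank ∂_3 = (18 − 18) − 0 = 0, and there is no ∂_3, so H_2 ≅ 0.

As a check, the Euler characteristic is 9 − 27 + 18 = 0, which agrees with 1 − 1 + 0 = 0.

H_0 = Z,  H_1 = Z ⊕ Z/2Z,  H_2 = 0.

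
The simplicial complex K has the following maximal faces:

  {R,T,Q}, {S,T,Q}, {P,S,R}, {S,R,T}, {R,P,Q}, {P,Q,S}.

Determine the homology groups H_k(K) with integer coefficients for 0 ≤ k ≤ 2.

Fix the vertex order P < Q < R < S < T and write every simplex with vertices in increasing order. Then dim K = 2 and the simplices of K are:

  0-simplices (5): P, Q, R, S, T
  1-simplices (9): PQ, PR, PS, QR, QS, QT, RS, RT, ST
  2-simplices (6): PQR, PQS, PRS, QRT, QST, RST

so the chain groups are C_0 ≅ Z^5, C_1 ≅ Z^9, C_2 ≅ Z^6.

∂_1: C_1 → C_0 sends each edge [p,q] (with p < q) to q − p. For instance
  ∂RT = T − R.
The resulting 5×9 matrix has rank 4, and its Smith normal form has invariant factors (1,1,1,1).

Boundary ∂_2: C_2 → C_1 acts by ∂[p,q,r] = [q,r] − [p,r] + [p,q]. For instance
  ∂PQS = QS − PS + PQ,
  ∂PQR = QR − PR + PQ.
The 9×6 boundary matrix has rank 5 and Smith normal form diag(1,1,1,1,1).

Now H_k = ker ∂_k / im ∂_{k+1}, so:

  H_0: rank C_0 − rank ∂_1 = 5 − 4 = 1, and the invariant factors of ∂_1 are all 1, so H_0 = Z.
  H_1: rank ker ∂_1 − rank ∂_2 = (9 − 4) − 5 = 0, and the invariant factors of ∂_2 are all 1, so H_1 = 0.
  H_2: rank ker ∂_2 − rank ∂_3 = (6 − 5) − 0 = 1, and there is no ∂_3, so H_2 = Z.

H_0 = Z,  H_1 = 0,  H_2 = Z.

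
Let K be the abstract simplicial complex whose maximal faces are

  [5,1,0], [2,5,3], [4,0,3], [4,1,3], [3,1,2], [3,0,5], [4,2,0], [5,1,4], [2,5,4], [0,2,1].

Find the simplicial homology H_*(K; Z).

H_0 = Z,  H_1 = Z/2,  H_2 = 0.

We work with the vertex ordering 0 < 1 < 2 < 3 < 4 < 5. The simplices of K, each written with vertices in increasing order, are:

  0-simplices (6): [0], [1], [2], [3], [4], [5]
  1-simplices (15): [0,1], [0,2], [0,3], [0,4], [0,5], [1,2], [1,3], [1,4], [1,5], [2,3], [2,4], [2,5], [3,4], [3,5], [4,5]
  2-simplices (10): [0,1,2], [0,1,5], [0,2,4], [0,3,4], [0,3,5], [1,2,3], [1,3,4], [1,4,5], [2,3,5], [2,4,5]

Hence C_0 ≅ Z^6, C_1 ≅ Z^15, C_2 ≅ Z^10.

Boundary ∂_1: C_1 → C_0 maps an edge to its endpoints' difference, ∂[p,q] = q − p. For instance
  ∂[0,2] = [2] − [0].
The 6×15 boundary matrix has rank 5 and Smith normal form diag(1,1,1,1,1).

The boundary map ∂_2: C_2 → C_1 acts by ∂[p,q,r] = [q,r] − [p,r] + [p,q]. For instance
  ∂[1,2,3] = [2,3] − [1,3] + [1,2],
  ∂[0,1,5] = [1,5] − [0,5] + [0,1].
This gives a 15×10 integer matrix of rank 10; reducing to Smith normal form yields diagonal entries (1,1,1,1,1,1,1,1,1,2).

From H_k ≅ ker(∂_k) / im(∂_{k+1}) we obtain:

  H_0: rank C_0 − rank ∂_1 = 6 − 5 = 1, and the invariant factors of ∂_1 are all 1, so H_0 ≅ Z.
  H_1: rank ker ∂_1 − rank ∂_2 = (15 − 5) − 10 = 0, and ∂_2 has invariant factor 2 > 1, so H_1 ≅ Z/2.
  H_2: rank ker ∂_2 − rank ∂_3 = (10 − 10) − 0 = 0, and there is no ∂_3, so H_2 ≅ 0.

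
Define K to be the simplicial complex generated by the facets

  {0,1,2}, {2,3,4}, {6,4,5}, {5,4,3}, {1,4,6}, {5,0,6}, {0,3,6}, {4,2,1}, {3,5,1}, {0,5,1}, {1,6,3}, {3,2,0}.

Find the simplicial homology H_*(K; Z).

Take the total order 0 < 1 < 2 < 3 < 4 < 5 < 6 on the vertex set. Then K (dimension 2) consists of the simplices:

  0-simplices (7): [0], [1], [2], [3], [4], [5], [6]
  1-simplices (18): [0,1], [0,2], [0,3], [0,5], [0,6], [1,2], [1,3], [1,4], [1,5], [1,6], [2,3], [2,4], [3,4], [3,5], [3,6], [4,5], [4,6], [5,6]
  2-simplices (12): [0,1,2], [0,1,5], [0,2,3], [0,3,6], [0,5,6], [1,2,4], [1,3,5], [1,3,6], [1,4,6], [2,3,4], [3,4,5], [4,5,6]

Hence C_0 ≅ Z^7, C_1 ≅ Z^18, C_2 ≅ Z^12.

The boundary map ∂_1: C_1 → C_0 sends each edge [p,q] (with p < q) to q − p.
The resulting 7×18 matrix has rank 6, and its Smith normal form has invariant factors (1,1,1,1,1,1).

Boundary ∂_2: C_2 → C_1 maps a triangle to the signed sum of its edges. For instance
  ∂[2,3,4] = [3,4] − [2,4] + [2,3],
  ∂[0,3,6] = [3,6] − [0,6] + [0,3].
The 18×12 boundary matrix has rank 12 and Smith normal form diag(1,1,1,1,1,1,1,1,1,1,1,2).

Computing H_k = (kernel of ∂_k) / (image of ∂_{k+1}):

  H_0: rank C_0 − rank ∂_1 = 7 − 6 = 1, and the invariant factors of ∂_1 are all 1, so H_0 = Z.
  H_1: rank ker ∂_1 − rank ∂_2 = (18 − 6) − 12 = 0, and ∂_2 has invariant factor 2 > 1, so H_1 = Z/2.
  H_2: rank ker ∂_2 − rank ∂_3 = (12 − 12) − 0 = 0, and there is no ∂_3, so H_2 = 0.

As a check, the Euler characteristic is 7 − 18 + 12 = 1, which agrees with 1 − 0 + 0 = 1.

H_0 = Z,  H_1 = Z/2,  H_2 = 0.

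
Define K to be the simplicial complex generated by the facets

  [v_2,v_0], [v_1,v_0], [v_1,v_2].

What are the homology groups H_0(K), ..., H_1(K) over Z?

H_0 = Z,  H_1 = Z.

Take the total order v_0 < v_1 < v_2 on the vertex set. Then K (dimension 1) consists of the simplices:

  0-simplices (3): [v_0], [v_1], [v_2]
  1-simplices (3): [v_0,v_1], [v_0,v_2], [v_1,v_2]

Hence C_0 ≅ Z^3, C_1 ≅ Z^3.

The boundary map ∂_1: C_1 → C_0 is given by ∂[p,q] = [q] − [p]. For instance
  ∂[v_0,v_1] = [v_1] − [v_0].
As a 3×3 matrix over Z this has rank 2, with invariant factors (1,1).

Reading off H_k = ker ∂_k / im ∂_{k+1}:

  H_0: rank C_0 − rank ∂_1 = 3 − 2 = 1, and the invariant factors of ∂_1 are all 1, so H_0 = Z.
  H_1: rank ker ∂_1 − rank ∂_2 = (3 − 2) − 0 = 1, and there is no ∂_2, so H_1 = Z.

(K is a triangulation of the circle S^1.)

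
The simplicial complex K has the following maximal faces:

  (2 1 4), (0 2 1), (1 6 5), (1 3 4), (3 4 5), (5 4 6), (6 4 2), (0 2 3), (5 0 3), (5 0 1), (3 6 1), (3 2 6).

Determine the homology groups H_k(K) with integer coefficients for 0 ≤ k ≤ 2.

K has 7 vertices, 18 edges, 12 triangles.
rank ∂_0 = 0, rank ∂_1 = 6 ⇒ b_0 = 7 − 0 − 6 = 1; all invariant factors of ∂_1 are 1 so no torsion. So H_0 ≅ Z.
rank ∂_1 = 6, rank ∂_2 = 12 ⇒ b_1 = 18 − 6 − 12 = 0; ∂_2 has invariant factor(s) [2] giving torsion. So H_1 ≅ Z/2.
rank ∂_2 = 12, rank ∂_3 = 0 ⇒ b_2 = 12 − 12 − 0 = 0. So H_2 ≅ 0.

H_0 ≅ Z,  H_1 ≅ Z/2,  H_2 = 0.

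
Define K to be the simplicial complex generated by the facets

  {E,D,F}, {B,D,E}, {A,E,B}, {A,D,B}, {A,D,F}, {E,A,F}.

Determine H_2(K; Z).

Fix the vertex order A < B < D < E < F and write every simplex with vertices in increasing order. Then dim K = 2 and the simplices of K are:

  0-simplices (5): A, B, D, E, F
  1-simplices (9): AB, AD, AE, AF, BD, BE, DE, DF, EF
  2-simplices (6): ABD, ABE, ADF, AEF, BDE, DEF

Hence C_0 ≅ Z^5, C_1 ≅ Z^9, C_2 ≅ Z^6.

Boundary ∂_1: C_1 → C_0 is given by ∂[p,q] = [q] − [p]. For instance
  ∂EF = F − E.
The resulting 5×9 matrix has rank 4, and its Smith normal form has invariant factors (1,1,1,1).

∂_2: C_2 → C_1 sends each 2-simplex [p,q,r] to [q,r] − [p,r] + [p,q]. For instance
  ∂DEF = EF − DF + DE,
  ∂AEF = EF − AF + AE.
As a 9×6 matrix over Z this has rank 5, with invariant factors (1,1,1,1,1).

From H_k ≅ ker(∂_k) / im(∂_{k+1}) we obtain:

  H_2: rank ker ∂_2 − rank ∂_3 = (6 − 5) − 0 = 1, and there is no ∂_3, so H_2 ≅ Z.

(K is a triangulation of the 2-sphere S^2.)

H_2 ≅ Z.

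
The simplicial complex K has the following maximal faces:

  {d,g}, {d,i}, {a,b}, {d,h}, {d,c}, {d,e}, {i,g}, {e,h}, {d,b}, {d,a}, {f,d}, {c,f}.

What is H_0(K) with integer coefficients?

Order the vertices as a < b < c < d < e < f < g < h < i. Listing each simplex with vertices in this order, K has dimension 1 with simplices:

  0-simplices (9): a, b, c, d, e, f, g, h, i
  1-simplices (12): ab, ad, bd, cd, cf, de, df, dg, dh, di, eh, gi

Hence C_0 ≅ Z^9, C_1 ≅ Z^12.

Boundary ∂_1: C_1 → C_0 is given by ∂[p,q] = [q] − [p]. For instance
  ∂de = e − d.
As a 9×12 matrix over Z this has rank 8, with invariant factors (1,1,1,1,1,1,1,1).

Computing H_k = (kernel of ∂_k) / (image of ∂_{k+1}):

  H_0: rank C_0 − rank ∂_1 = 9 − 8 = 1, and the invariant factors of ∂_1 are all 1, so H_0 = Z.

H_0 = Z.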